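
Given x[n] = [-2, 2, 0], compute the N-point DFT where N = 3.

X[k] = Σ(n=0 to 2) x[n] · ω_3^(nk)
where ω_3 = e^(-2πi/3)

Computing each X[k]:
X[0] = 0
X[1] = -3.0000-1.7321i
X[2] = -3.0000+1.7321i

X = [0, -3.0000-1.7321i, -3.0000+1.7321i]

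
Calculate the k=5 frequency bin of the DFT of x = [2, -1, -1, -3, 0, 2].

X[5] = Σ(n=0 to 5) x[n] · ω_6^(5n) where ω_6 = e^(-2πi/6)
= (2)·ω_6^0 + (-1)·ω_6^5 + (-1)·ω_6^10 + (-3)·ω_6^15 + (0)·ω_6^20 + (2)·ω_6^25

X[5] = 6.0000-3.4641i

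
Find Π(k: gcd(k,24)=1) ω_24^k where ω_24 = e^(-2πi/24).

The primitive 24th roots of unity are ω_24^k for k coprime to 24: k ∈ {1, 5, 7, 11, 13, 17, 19, 23}
Their product equals the constant term of the cyclotomic polynomial Φ_24(x) up to sign.
For n ≥ 3, the product of all primitive nth roots of unity is 1. (For n=1 it is 1; for n=2 it is -1.)

1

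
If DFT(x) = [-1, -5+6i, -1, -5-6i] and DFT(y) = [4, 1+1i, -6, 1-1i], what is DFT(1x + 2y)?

By linearity: DFT(1x + 2y) = 1·DFT(x) + 2·DFT(y)
= 1·[-1, -5+6i, -1, -5-6i] + 2·[4, 1+1i, -6, 1-1i]

Computing element-wise:
Z[0] = 1·(-1) + 2·(4) = 7
Z[1] = 1·(-5+6i) + 2·(1+1i) = -3+8i
Z[2] = 1·(-1) + 2·(-6) = -13
Z[3] = 1·(-5-6i) + 2·(1-1i) = -3-8i

DFT(1x + 2y) = 1·X + 2·Y = [7, -3+8i, -13, -3-8i]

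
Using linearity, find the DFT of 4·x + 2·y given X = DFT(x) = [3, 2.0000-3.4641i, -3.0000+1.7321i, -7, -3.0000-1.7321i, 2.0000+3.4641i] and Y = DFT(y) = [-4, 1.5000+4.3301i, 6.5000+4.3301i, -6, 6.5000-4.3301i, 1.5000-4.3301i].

By linearity: DFT(4x + 2y) = 4·DFT(x) + 2·DFT(y)
= 4·[3, 2.0000-3.4641i, -3.0000+1.7321i, -7, -3.0000-1.7321i, 2.0000+3.4641i] + 2·[-4, 1.5000+4.3301i, 6.5000+4.3301i, -6, 6.5000-4.3301i, 1.5000-4.3301i]

Computing element-wise:
Z[0] = 4·(3) + 2·(-4) = 4
Z[1] = 4·(2.0000-3.4641i) + 2·(1.5000+4.3301i) = 11.0000-5.1962i
Z[2] = 4·(-3.0000+1.7321i) + 2·(6.5000+4.3301i) = 1.0000+15.5886i
Z[3] = 4·(-7) + 2·(-6) = -40
Z[4] = 4·(-3.0000-1.7321i) + 2·(6.5000-4.3301i) = 1.0000-15.5886i
Z[5] = 4·(2.0000+3.4641i) + 2·(1.5000-4.3301i) = 11.0000+5.1962i

DFT(4x + 2y) = 4·X + 2·Y = [4, 11.0000-5.1962i, 1.0000+15.5886i, -40, 1.0000-15.5886i, 11.0000+5.1962i]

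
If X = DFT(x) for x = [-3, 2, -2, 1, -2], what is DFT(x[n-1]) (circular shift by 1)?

Time shift by 1: X_shifted[k] = ω_5^(1k) · X[k]
Shifted x = [-2, -3, 2, -2, 1]

DFT(x[n-1]) = [-4, -2.6180+1.4531i, -0.3820+6.1554i, -0.3820-6.1554i, -2.6180-1.4531i]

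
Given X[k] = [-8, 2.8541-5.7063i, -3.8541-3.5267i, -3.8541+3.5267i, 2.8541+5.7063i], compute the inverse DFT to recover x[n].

x[n] = (1/5) Σ(k=0 to 4) X[k] · e^(2πikn/5)

Computing each x[n]:
x[0] = -2
x[1] = 3
x[2] = -3
x[3] = -3
x[4] = -3

x = [-2, 3, -3, -3, -3]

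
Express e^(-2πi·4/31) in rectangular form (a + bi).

ω_31^4 = e^(-2πi·4/31)
= cos(-2π·4/31) + i·sin(-2π·4/31)
= cos(-8π/31) + i·sin(-8π/31)

ω_31^4 = cos(-8π/31) + i·sin(-8π/31) = 0.6890-0.7248i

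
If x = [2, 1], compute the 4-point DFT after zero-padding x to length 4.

Original 2-point DFT: [3, 1]
Zero-padded 4-point DFT provides frequency interpolation.

DFT_4([x, 0, ...]) = [3, 2-1i, 1, 2+1i]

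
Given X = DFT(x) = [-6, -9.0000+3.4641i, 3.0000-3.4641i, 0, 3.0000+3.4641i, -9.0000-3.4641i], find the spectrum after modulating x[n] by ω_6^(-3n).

Modulation property: DFT(ω_6^(-3n)·x[n]) = X[(k-3) mod 6], so circularly shift X by 3 positions.

X[k-3] = [0, 3.0000+3.4641i, -9.0000-3.4641i, -6, -9.0000+3.4641i, 3.0000-3.4641i]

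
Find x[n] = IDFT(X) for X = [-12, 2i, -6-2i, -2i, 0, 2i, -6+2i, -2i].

x[n] = (1/8) Σ(k=0 to 7) X[k] · e^(2πikn/8)

Computing each x[n]:
x[0] = -3
x[1] = -1
x[2] = -1
x[3] = -2
x[4] = -3
x[5] = -1
x[6] = 1
x[7] = -2

x = [-3, -1, -1, -2, -3, -1, 1, -2]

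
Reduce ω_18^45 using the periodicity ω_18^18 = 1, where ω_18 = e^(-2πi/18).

Since ω_18^18 = 1, powers reduce modulo 18.
45 mod 18 = 9
So ω_18^45 = ω_18^9 = e^(-2πi·9/18)

ω_18^45 = ω_18^9 = -1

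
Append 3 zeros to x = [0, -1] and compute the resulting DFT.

Original 2-point DFT: [-1, 1]
Zero-padded 5-point DFT provides frequency interpolation.

DFT_5([x, 0, ...]) = [-1, -0.3090+0.9511i, 0.8090+0.5878i, 0.8090-0.5878i, -0.3090-0.9511i]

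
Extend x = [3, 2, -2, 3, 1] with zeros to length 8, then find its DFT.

Original 5-point DFT: [7, 3.1180+1.9879i, 0.8820-5.3431i, 0.8820+5.3431i, 3.1180-1.9879i]
Zero-padded 8-point DFT provides frequency interpolation.

DFT_8([x, 0, ...]) = [7, 1.2929-1.5355i, 6+1i, 2.7071-5.5355i, -3, 2.7071+5.5355i, 6-1i, 1.2929+1.5355i]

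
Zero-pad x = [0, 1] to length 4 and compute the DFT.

Original 2-point DFT: [1, -1]
Zero-padded 4-point DFT provides frequency interpolation.

DFT_4([x, 0, ...]) = [1, -1i, -1, 1i]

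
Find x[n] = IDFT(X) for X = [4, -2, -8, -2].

x[n] = (1/4) Σ(k=0 to 3) X[k] · e^(2πikn/4)

Computing each x[n]:
x[0] = -2
x[1] = 3
x[2] = 0
x[3] = 3

x = [-2, 3, 0, 3]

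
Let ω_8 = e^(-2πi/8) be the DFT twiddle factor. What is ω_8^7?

ω_8^7 = e^(-2πi·7/8)
= cos(-2π·7/8) + i·sin(-2π·7/8)
= cos(-14π/8) + i·sin(-14π/8)

ω_8^7 = cos(-14π/8) + i·sin(-14π/8) = 0.7071+0.7071i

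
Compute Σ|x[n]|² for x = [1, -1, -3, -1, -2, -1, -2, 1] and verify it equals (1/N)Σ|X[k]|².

Time domain:
Σ|x[n]|² = |1|² + |-1|² + |-3|² + |-1|² + |-2|² + |-1|² + |-2|² + |1|² = 22.0000

Frequency domain:
(1/8)Σ|X[k]|² = (1/8)(|-8|² + |4.4142+2.4142i|² + |4+2i|² + |1.5858+0.4142i|² + |-4|² + |1.5858-0.4142i|² + |4-2i|² + |4.4142-2.4142i|²) = (1/8)·176.0000 = 22.0000

Both sides agree, confirming Parseval's theorem.

Σ|x[n]|² = (1/N)Σ|X[k]|² = 22.0000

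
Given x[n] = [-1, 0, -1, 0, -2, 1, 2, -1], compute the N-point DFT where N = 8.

X[k] = Σ(n=0 to 7) x[n] · ω_8^(nk)
where ω_8 = e^(-2πi/8)

Computing each X[k]:
X[0] = -2
X[1] = -0.4142+3.0000i
X[2] = -4-2i
X[3] = 2.4142-3.0000i
X[4] = -2
X[5] = 2.4142+3.0000i
X[6] = -4+2i
X[7] = -0.4142-3.0000i

X = [-2, -0.4142+3.0000i, -4-2i, 2.4142-3.0000i, -2, 2.4142+3.0000i, -4+2i, -0.4142-3.0000i]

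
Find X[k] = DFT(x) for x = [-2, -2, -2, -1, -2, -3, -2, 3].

X[k] = Σ(n=0 to 7) x[n] · ω_8^(nk)
where ω_8 = e^(-2πi/8)

Computing each X[k]:
X[0] = -11
X[1] = 3.5355+2.1213i
X[2] = 7i
X[3] = -3.5355+2.1213i
X[4] = -5
X[5] = -3.5355-2.1213i
X[6] = -7i
X[7] = 3.5355-2.1213i

X = [-11, 3.5355+2.1213i, 7i, -3.5355+2.1213i, -5, -3.5355-2.1213i, -7i, 3.5355-2.1213i]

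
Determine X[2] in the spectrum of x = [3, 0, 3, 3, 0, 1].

X[2] = Σ(n=0 to 5) x[n] · ω_6^(2n) where ω_6 = e^(-2πi/6)
= (3)·ω_6^0 + (0)·ω_6^2 + (3)·ω_6^4 + (3)·ω_6^6 + (0)·ω_6^8 + (1)·ω_6^10

X[2] = 4.0000+3.4641i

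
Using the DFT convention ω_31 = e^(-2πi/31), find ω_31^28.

ω_31^28 = e^(-2πi·28/31)
= cos(-2π·28/31) + i·sin(-2π·28/31)
= cos(-56π/31) + i·sin(-56π/31)

ω_31^28 = cos(-56π/31) + i·sin(-56π/31) = 0.8208+0.5713i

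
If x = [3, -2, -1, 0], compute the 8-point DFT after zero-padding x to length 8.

Original 4-point DFT: [0, 4+2i, 4, 4-2i]
Zero-padded 8-point DFT provides frequency interpolation.

DFT_8([x, 0, ...]) = [0, 1.5858+2.4142i, 4+2i, 4.4142+0.4142i, 4, 4.4142-0.4142i, 4-2i, 1.5858-2.4142i]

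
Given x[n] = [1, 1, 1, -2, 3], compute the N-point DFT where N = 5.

X[k] = Σ(n=0 to 4) x[n] · ω_5^(nk)
where ω_5 = e^(-2πi/5)

Computing each X[k]:
X[0] = 4
X[1] = 3.0451+0.1388i
X[2] = -2.5451+4.0287i
X[3] = -2.5451-4.0287i
X[4] = 3.0451-0.1388i

X = [4, 3.0451+0.1388i, -2.5451+4.0287i, -2.5451-4.0287i, 3.0451-0.1388i]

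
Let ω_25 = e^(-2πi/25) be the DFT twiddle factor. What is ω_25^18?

ω_25^18 = e^(-2πi·18/25)
= cos(-2π·18/25) + i·sin(-2π·18/25)
= cos(-36π/25) + i·sin(-36π/25)

ω_25^18 = cos(-36π/25) + i·sin(-36π/25) = -0.1874+0.9823i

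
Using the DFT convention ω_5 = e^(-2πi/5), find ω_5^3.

ω_5^3 = e^(-2πi·3/5)
= cos(-2π·3/5) + i·sin(-2π·3/5)
= cos(-6π/5) + i·sin(-6π/5)

ω_5^3 = cos(-6π/5) + i·sin(-6π/5) = -0.8090+0.5878i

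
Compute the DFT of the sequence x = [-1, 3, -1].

X[k] = Σ(n=0 to 2) x[n] · ω_3^(nk)
where ω_3 = e^(-2πi/3)

Computing each X[k]:
X[0] = 1
X[1] = -2.0000-3.4641i
X[2] = -2.0000+3.4641i

X = [1, -2.0000-3.4641i, -2.0000+3.4641i]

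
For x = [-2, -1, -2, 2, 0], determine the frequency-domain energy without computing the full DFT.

Parseval: Σ|x[n]|² = (1/N)Σ|X[k]|², so Σ|X[k]|² = N·Σ|x[n]|² = 5·13.0000

Σ|X[k]|² = N·Σ|x[n]|² = 5·13.0000 = 65.0000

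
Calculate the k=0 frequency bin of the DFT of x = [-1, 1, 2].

X[0] = Σ(n=0 to 2) x[n] · ω_3^0 = Σ x[n]
= (-1) + (1) + (2)

X[0] = 2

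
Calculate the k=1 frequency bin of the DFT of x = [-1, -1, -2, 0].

X[1] = Σ(n=0 to 3) x[n] · ω_4^(1n) where ω_4 = e^(-2πi/4)
= (-1)·ω_4^0 + (-1)·ω_4^1 + (-2)·ω_4^2 + (0)·ω_4^3

X[1] = 1+1i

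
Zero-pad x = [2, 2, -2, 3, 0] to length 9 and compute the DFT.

Original 5-point DFT: [5, 1.8090+1.0368i, 0.6910-5.9309i, 0.6910+5.9309i, 1.8090-1.0368i]
Zero-padded 9-point DFT provides frequency interpolation.

DFT_9([x, 0, ...]) = [5, 1.6848-1.9140i, 2.7267+1.3125i, 5.0000-3.4641i, -2.9115-4.5677i, -2.9115+4.5677i, 5.0000+3.4641i, 2.7267-1.3125i, 1.6848+1.9140i]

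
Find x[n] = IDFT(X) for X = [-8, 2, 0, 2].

x[n] = (1/4) Σ(k=0 to 3) X[k] · e^(2πikn/4)

Computing each x[n]:
x[0] = -1
x[1] = -2
x[2] = -3
x[3] = -2

x = [-1, -2, -3, -2]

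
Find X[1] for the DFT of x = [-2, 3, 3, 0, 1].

X[1] = Σ(n=0 to 4) x[n] · ω_5^(1n) where ω_5 = e^(-2πi/5)
= (-2)·ω_5^0 + (3)·ω_5^1 + (3)·ω_5^2 + (0)·ω_5^3 + (1)·ω_5^4

X[1] = -3.1910-3.6655i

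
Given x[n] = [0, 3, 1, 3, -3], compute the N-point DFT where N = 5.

X[k] = Σ(n=0 to 4) x[n] · ω_5^(nk)
where ω_5 = e^(-2πi/5)

Computing each X[k]:
X[0] = 4
X[1] = -3.2361-4.5308i
X[2] = 1.2361-5.4288i
X[3] = 1.2361+5.4288i
X[4] = -3.2361+4.5308i

X = [4, -3.2361-4.5308i, 1.2361-5.4288i, 1.2361+5.4288i, -3.2361+4.5308i]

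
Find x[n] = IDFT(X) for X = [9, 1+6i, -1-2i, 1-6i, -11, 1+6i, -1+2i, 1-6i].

x[n] = (1/8) Σ(k=0 to 7) X[k] · e^(2πikn/8)

Computing each x[n]:
x[0] = 0
x[1] = 3
x[2] = -3
x[3] = 2
x[4] = -1
x[5] = 3
x[6] = 3
x[7] = 2

x = [0, 3, -3, 2, -1, 3, 3, 2]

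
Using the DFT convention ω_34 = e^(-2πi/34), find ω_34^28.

ω_34^28 = e^(-2πi·28/34)
= cos(-2π·28/34) + i·sin(-2π·28/34)
= cos(-56π/34) + i·sin(-56π/34)

ω_34^28 = cos(-56π/34) + i·sin(-56π/34) = 0.4457+0.8952i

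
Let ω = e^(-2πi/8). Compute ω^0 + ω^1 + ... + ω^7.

Sum of all nth roots of unity equals 0 for n > 1 (geometric series with r ≠ 1).

0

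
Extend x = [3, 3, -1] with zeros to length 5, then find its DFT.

Original 3-point DFT: [5, 2.0000-3.4641i, 2.0000+3.4641i]
Zero-padded 5-point DFT provides frequency interpolation.

DFT_5([x, 0, ...]) = [5, 4.7361-2.2654i, 0.2639-2.7144i, 0.2639+2.7144i, 4.7361+2.2654i]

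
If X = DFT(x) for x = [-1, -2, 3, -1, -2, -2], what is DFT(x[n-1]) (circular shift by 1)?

Time shift by 1: X_shifted[k] = ω_6^(1k) · X[k]
Shifted x = [-2, -1, -2, 3, -1, -2]

DFT(x[n-1]) = [-5, -5, 4.0000-1.7321i, -5, 4.0000+1.7321i, -5]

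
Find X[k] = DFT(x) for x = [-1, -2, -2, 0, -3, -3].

X[k] = Σ(n=0 to 5) x[n] · ω_6^(nk)
where ω_6 = e^(-2πi/6)

Computing each X[k]:
X[0] = -11
X[1] = -1.0000-1.7321i
X[2] = 4
X[3] = -1
X[4] = 4
X[5] = -1.0000+1.7321i

X = [-11, -1.0000-1.7321i, 4, -1, 4, -1.0000+1.7321i]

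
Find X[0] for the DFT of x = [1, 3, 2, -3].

X[0] = Σ(n=0 to 3) x[n] · ω_4^0 = Σ x[n]
= (1) + (3) + (2) + (-3)

X[0] = 3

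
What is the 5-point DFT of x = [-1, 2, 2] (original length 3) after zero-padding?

Original 3-point DFT: [3, -3, -3]
Zero-padded 5-point DFT provides frequency interpolation.

DFT_5([x, 0, ...]) = [3, -2.0000-3.0777i, -2.0000+0.7265i, -2.0000-0.7265i, -2.0000+3.0777i]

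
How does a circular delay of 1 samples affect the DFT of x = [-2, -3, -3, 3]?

Time shift by 1: X_shifted[k] = ω_4^(1k) · X[k]
Shifted x = [3, -2, -3, -3]

DFT(x[n-1]) = [-5, 6-1i, 5, 6+1i]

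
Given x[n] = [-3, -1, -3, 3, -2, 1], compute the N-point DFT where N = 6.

X[k] = Σ(n=0 to 5) x[n] · ω_6^(nk)
where ω_6 = e^(-2πi/6)

Computing each X[k]:
X[0] = -5
X[1] = -3.5000+2.5981i
X[2] = 2.5000+0.8660i
X[3] = -11
X[4] = 2.5000-0.8660i
X[5] = -3.5000-2.5981i

X = [-5, -3.5000+2.5981i, 2.5000+0.8660i, -11, 2.5000-0.8660i, -3.5000-2.5981i]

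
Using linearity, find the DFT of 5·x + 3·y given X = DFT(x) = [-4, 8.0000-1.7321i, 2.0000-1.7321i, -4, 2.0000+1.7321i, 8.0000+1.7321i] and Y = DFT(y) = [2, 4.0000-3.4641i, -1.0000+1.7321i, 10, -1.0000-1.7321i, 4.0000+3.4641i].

By linearity: DFT(5x + 3y) = 5·DFT(x) + 3·DFT(y)
= 5·[-4, 8.0000-1.7321i, 2.0000-1.7321i, -4, 2.0000+1.7321i, 8.0000+1.7321i] + 3·[2, 4.0000-3.4641i, -1.0000+1.7321i, 10, -1.0000-1.7321i, 4.0000+3.4641i]

Computing element-wise:
Z[0] = 5·(-4) + 3·(2) = -14
Z[1] = 5·(8.0000-1.7321i) + 3·(4.0000-3.4641i) = 52.0000-19.0528i
Z[2] = 5·(2.0000-1.7321i) + 3·(-1.0000+1.7321i) = 7.0000-3.4642i
Z[3] = 5·(-4) + 3·(10) = 10
Z[4] = 5·(2.0000+1.7321i) + 3·(-1.0000-1.7321i) = 7.0000+3.4642i
Z[5] = 5·(8.0000+1.7321i) + 3·(4.0000+3.4641i) = 52.0000+19.0528i

DFT(5x + 3y) = 5·X + 3·Y = [-14, 52.0000-19.0528i, 7.0000-3.4642i, 10, 7.0000+3.4642i, 52.0000+19.0528i]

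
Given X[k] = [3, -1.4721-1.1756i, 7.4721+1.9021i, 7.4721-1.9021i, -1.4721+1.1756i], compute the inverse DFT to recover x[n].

x[n] = (1/5) Σ(k=0 to 4) X[k] · e^(2πikn/5)

Computing each x[n]:
x[0] = 3
x[1] = -2
x[2] = 3
x[3] = 1
x[4] = -2

x = [3, -2, 3, 1, -2]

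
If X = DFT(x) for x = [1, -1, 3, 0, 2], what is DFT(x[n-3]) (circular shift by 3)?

Time shift by 3: X_shifted[k] = ω_5^(3k) · X[k]
Shifted x = [3, 0, 2, 1, -1]

DFT(x[n-3]) = [5, 0.2639-1.5388i, 4.7361+0.3633i, 4.7361-0.3633i, 0.2639+1.5388i]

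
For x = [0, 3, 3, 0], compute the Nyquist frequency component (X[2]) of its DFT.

X[2] = Σ(n=0 to 3) x[n] · ω_4^(2n) where ω_4 = e^(-2πi/4)
= (0)·ω_4^0 + (3)·ω_4^2 + (3)·ω_4^4 + (0)·ω_4^6

X[2] = 0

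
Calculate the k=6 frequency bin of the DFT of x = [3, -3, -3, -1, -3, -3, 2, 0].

X[6] = Σ(n=0 to 7) x[n] · ω_8^(6n) where ω_8 = e^(-2πi/8)
= (3)·ω_8^0 + (-3)·ω_8^6 + (-3)·ω_8^12 + (-1)·ω_8^18 + (-3)·ω_8^24 + (-3)·ω_8^30 + (2)·ω_8^36 + (0)·ω_8^42

X[6] = 1-5i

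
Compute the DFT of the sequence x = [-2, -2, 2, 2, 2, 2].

X[k] = Σ(n=0 to 5) x[n] · ω_6^(nk)
where ω_6 = e^(-2πi/6)

Computing each X[k]:
X[0] = 4
X[1] = -6.0000+3.4641i
X[2] = -2.0000+3.4641i
X[3] = 0
X[4] = -2.0000-3.4641i
X[5] = -6.0000-3.4641i

X = [4, -6.0000+3.4641i, -2.0000+3.4641i, 0, -2.0000-3.4641i, -6.0000-3.4641i]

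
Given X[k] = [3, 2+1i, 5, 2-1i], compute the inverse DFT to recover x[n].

x[n] = (1/4) Σ(k=0 to 3) X[k] · e^(2πikn/4)

Computing each x[n]:
x[0] = 3
x[1] = -1
x[2] = 1
x[3] = 0

x = [3, -1, 1, 0]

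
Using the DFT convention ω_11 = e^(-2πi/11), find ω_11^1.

ω_11^1 = e^(-2πi·1/11)
= cos(-2π·1/11) + i·sin(-2π·1/11)
= cos(-2π/11) + i·sin(-2π/11)

ω_11^1 = cos(-2π/11) + i·sin(-2π/11) = 0.8413-0.5406i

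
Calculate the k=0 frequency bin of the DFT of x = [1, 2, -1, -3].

X[0] = Σ(n=0 to 3) x[n] · ω_4^0 = Σ x[n]
= (1) + (2) + (-1) + (-3)

X[0] = -1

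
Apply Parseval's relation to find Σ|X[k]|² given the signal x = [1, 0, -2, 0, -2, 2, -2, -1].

Parseval: Σ|x[n]|² = (1/N)Σ|X[k]|², so Σ|X[k]|² = N·Σ|x[n]|² = 8·18.0000

Σ|X[k]|² = N·Σ|x[n]|² = 8·18.0000 = 144.0000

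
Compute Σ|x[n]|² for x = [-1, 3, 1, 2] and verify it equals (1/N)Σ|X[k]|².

Time domain:
Σ|x[n]|² = |-1|² + |3|² + |1|² + |2|² = 15.0000

Frequency domain:
(1/4)Σ|X[k]|² = (1/4)(|5|² + |-2-1i|² + |-5|² + |-2+1i|²) = (1/4)·60.0000 = 15.0000

Both sides agree, confirming Parseval's theorem.

Σ|x[n]|² = (1/N)Σ|X[k]|² = 15.0000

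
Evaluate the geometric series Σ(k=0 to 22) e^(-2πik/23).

Sum of all nth roots of unity equals 0 for n > 1 (geometric series with r ≠ 1).

0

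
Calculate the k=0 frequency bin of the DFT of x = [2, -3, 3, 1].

X[0] = Σ(n=0 to 3) x[n] · ω_4^0 = Σ x[n]
= (2) + (-3) + (3) + (1)

X[0] = 3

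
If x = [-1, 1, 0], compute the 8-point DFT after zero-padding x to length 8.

Original 3-point DFT: [0, -1.5000-0.8660i, -1.5000+0.8660i]
Zero-padded 8-point DFT provides frequency interpolation.

DFT_8([x, 0, ...]) = [0, -0.2929-0.7071i, -1-1i, -1.7071-0.7071i, -2, -1.7071+0.7071i, -1+1i, -0.2929+0.7071i]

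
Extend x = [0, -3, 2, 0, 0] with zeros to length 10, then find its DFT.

Original 5-point DFT: [-1, -2.5451+1.6776i, 3.0451+3.6655i, 3.0451-3.6655i, -2.5451-1.6776i]
Zero-padded 10-point DFT provides frequency interpolation.

DFT_10([x, 0, ...]) = [-1, -1.8090-0.1388i, -2.5451+1.6776i, -0.6910+4.0287i, 3.0451+3.6655i, 5, 3.0451-3.6655i, -0.6910-4.0287i, -2.5451-1.6776i, -1.8090+0.1388i]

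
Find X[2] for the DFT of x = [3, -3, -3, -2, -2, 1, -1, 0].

X[2] = Σ(n=0 to 7) x[n] · ω_8^(2n) where ω_8 = e^(-2πi/8)
= (3)·ω_8^0 + (-3)·ω_8^2 + (-3)·ω_8^4 + (-2)·ω_8^6 + (-2)·ω_8^8 + (1)·ω_8^10 + (-1)·ω_8^12 + (0)·ω_8^14

X[2] = 5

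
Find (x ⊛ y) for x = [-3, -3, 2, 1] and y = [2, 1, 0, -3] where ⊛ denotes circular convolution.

(x ⊛ y)[n] = Σ(m=0 to 3) x[m] · y[(n-m) mod 4]

Computing each output sample:
(x ⊛ y)[0] = 4
(x ⊛ y)[1] = -15
(x ⊛ y)[2] = -2
(x ⊛ y)[3] = 13

x ⊛ y = [4, -15, -2, 13]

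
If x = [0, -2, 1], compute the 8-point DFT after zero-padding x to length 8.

Original 3-point DFT: [-1, 0.5000+2.5981i, 0.5000-2.5981i]
Zero-padded 8-point DFT provides frequency interpolation.

DFT_8([x, 0, ...]) = [-1, -1.4142+0.4142i, -1+2i, 1.4142+2.4142i, 3, 1.4142-2.4142i, -1-2i, -1.4142-0.4142i]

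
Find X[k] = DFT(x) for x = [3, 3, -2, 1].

X[k] = Σ(n=0 to 3) x[n] · ω_4^(nk)
where ω_4 = e^(-2πi/4)

Computing each X[k]:
X[0] = 5
X[1] = 5-2i
X[2] = -3
X[3] = 5+2i

X = [5, 5-2i, -3, 5+2i]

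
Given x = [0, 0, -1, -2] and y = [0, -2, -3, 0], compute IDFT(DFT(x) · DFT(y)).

(x ⊛ y)[n] = Σ(m=0 to 3) x[m] · y[(n-m) mod 4]

Computing each output sample:
(x ⊛ y)[0] = 7
(x ⊛ y)[1] = 6
(x ⊛ y)[2] = 0
(x ⊛ y)[3] = 2

x ⊛ y = [7, 6, 0, 2]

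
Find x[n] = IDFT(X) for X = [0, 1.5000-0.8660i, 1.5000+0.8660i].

x[n] = (1/3) Σ(k=0 to 2) X[k] · e^(2πikn/3)

Computing each x[n]:
x[0] = 1
x[1] = 0
x[2] = -1

x = [1, 0, -1]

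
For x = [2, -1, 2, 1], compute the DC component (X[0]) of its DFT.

X[0] = Σ(n=0 to 3) x[n] · ω_4^0 = Σ x[n]
= (2) + (-1) + (2) + (1)

X[0] = 4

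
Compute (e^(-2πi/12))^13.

Since ω_12^12 = 1, powers reduce modulo 12.
13 mod 12 = 1
So ω_12^13 = ω_12^1 = e^(-2πi·1/12)

ω_12^13 = ω_12^1 = 0.8660-0.5000i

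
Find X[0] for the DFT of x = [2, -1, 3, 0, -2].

X[0] = Σ(n=0 to 4) x[n] · ω_5^0 = Σ x[n]
= (2) + (-1) + (3) + (0) + (-2)

X[0] = 2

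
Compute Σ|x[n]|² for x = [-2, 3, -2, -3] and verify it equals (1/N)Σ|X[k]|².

Time domain:
Σ|x[n]|² = |-2|² + |3|² + |-2|² + |-3|² = 26.0000

Frequency domain:
(1/4)Σ|X[k]|² = (1/4)(|-4|² + |-6i|² + |-4|² + |6i|²) = (1/4)·104.0000 = 26.0000

Both sides agree, confirming Parseval's theorem.

Σ|x[n]|² = (1/N)Σ|X[k]|² = 26.0000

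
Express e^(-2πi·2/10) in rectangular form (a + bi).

ω_10^2 = e^(-2πi·2/10)
= cos(-2π·2/10) + i·sin(-2π·2/10)
= cos(-4π/10) + i·sin(-4π/10)

ω_10^2 = cos(-4π/10) + i·sin(-4π/10) = 0.3090-0.9511i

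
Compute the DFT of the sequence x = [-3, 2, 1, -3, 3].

X[k] = Σ(n=0 to 4) x[n] · ω_5^(nk)
where ω_5 = e^(-2πi/5)

Computing each X[k]:
X[0] = 0
X[1] = 0.1631-1.4001i
X[2] = -7.6631+4.3920i
X[3] = -7.6631-4.3920i
X[4] = 0.1631+1.4001i

X = [0, 0.1631-1.4001i, -7.6631+4.3920i, -7.6631-4.3920i, 0.1631+1.4001i]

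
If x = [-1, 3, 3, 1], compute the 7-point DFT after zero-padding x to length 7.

Original 4-point DFT: [6, -4-2i, -2, -4+2i]
Zero-padded 7-point DFT provides frequency interpolation.

DFT_7([x, 0, ...]) = [6, -0.6981-5.7042i, -3.7470-0.8413i, -2.0550+0.0689i, -2.0550-0.0689i, -3.7470+0.8413i, -0.6981+5.7042i]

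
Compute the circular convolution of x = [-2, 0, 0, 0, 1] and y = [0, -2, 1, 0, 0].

(x ⊛ y)[n] = Σ(m=0 to 4) x[m] · y[(n-m) mod 5]

Computing each output sample:
(x ⊛ y)[0] = -2
(x ⊛ y)[1] = 5
(x ⊛ y)[2] = -2
(x ⊛ y)[3] = 0
(x ⊛ y)[4] = 0

x ⊛ y = [-2, 5, -2, 0, 0]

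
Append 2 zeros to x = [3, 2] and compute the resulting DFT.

Original 2-point DFT: [5, 1]
Zero-padded 4-point DFT provides frequency interpolation.

DFT_4([x, 0, ...]) = [5, 3-2i, 1, 3+2i]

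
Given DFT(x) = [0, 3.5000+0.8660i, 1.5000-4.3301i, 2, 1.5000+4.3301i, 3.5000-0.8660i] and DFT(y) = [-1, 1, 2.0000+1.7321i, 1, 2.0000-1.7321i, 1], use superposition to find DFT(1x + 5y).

By linearity: DFT(1x + 5y) = 1·DFT(x) + 5·DFT(y)
= 1·[0, 3.5000+0.8660i, 1.5000-4.3301i, 2, 1.5000+4.3301i, 3.5000-0.8660i] + 5·[-1, 1, 2.0000+1.7321i, 1, 2.0000-1.7321i, 1]

Computing element-wise:
Z[0] = 1·(0) + 5·(-1) = -5
Z[1] = 1·(3.5000+0.8660i) + 5·(1) = 8.5000+0.8660i
Z[2] = 1·(1.5000-4.3301i) + 5·(2.0000+1.7321i) = 11.5000+4.3304i
Z[3] = 1·(2) + 5·(1) = 7
Z[4] = 1·(1.5000+4.3301i) + 5·(2.0000-1.7321i) = 11.5000-4.3304i
Z[5] = 1·(3.5000-0.8660i) + 5·(1) = 8.5000-0.8660i

DFT(1x + 5y) = 1·X + 5·Y = [-5, 8.5000+0.8660i, 11.5000+4.3304i, 7, 11.5000-4.3304i, 8.5000-0.8660i]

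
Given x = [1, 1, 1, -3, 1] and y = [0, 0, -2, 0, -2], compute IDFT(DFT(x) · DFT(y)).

(x ⊛ y)[n] = Σ(m=0 to 4) x[m] · y[(n-m) mod 5]

Computing each output sample:
(x ⊛ y)[0] = 4
(x ⊛ y)[1] = -4
(x ⊛ y)[2] = 4
(x ⊛ y)[3] = -4
(x ⊛ y)[4] = -4

x ⊛ y = [4, -4, 4, -4, -4]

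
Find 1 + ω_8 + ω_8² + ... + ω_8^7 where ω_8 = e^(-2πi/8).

Sum of all nth roots of unity equals 0 for n > 1 (geometric series with r ≠ 1).

0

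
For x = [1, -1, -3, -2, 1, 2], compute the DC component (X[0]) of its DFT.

X[0] = Σ(n=0 to 5) x[n] · ω_6^0 = Σ x[n]
= (1) + (-1) + (-3) + (-2) + (1) + (2)

X[0] = -2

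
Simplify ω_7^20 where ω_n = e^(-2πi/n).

Since ω_7^7 = 1, powers reduce modulo 7.
20 mod 7 = 6
So ω_7^20 = ω_7^6 = e^(-2πi·6/7)

ω_7^20 = ω_7^6 = 0.6235+0.7818i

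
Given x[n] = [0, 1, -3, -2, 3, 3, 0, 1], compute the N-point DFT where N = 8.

X[k] = Σ(n=0 to 7) x[n] · ω_8^(nk)
where ω_8 = e^(-2πi/8)

Computing each X[k]:
X[0] = 3
X[1] = -2.2929+6.5355i
X[2] = 6-5i
X[3] = -3.7071+0.5355i
X[4] = -3
X[5] = -3.7071-0.5355i
X[6] = 6+5i
X[7] = -2.2929-6.5355i

X = [3, -2.2929+6.5355i, 6-5i, -3.7071+0.5355i, -3, -3.7071-0.5355i, 6+5i, -2.2929-6.5355i]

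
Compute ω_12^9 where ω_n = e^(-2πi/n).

ω_12^9 = e^(-2πi·9/12)
= cos(-2π·9/12) + i·sin(-2π·9/12)
= cos(-18π/12) + i·sin(-18π/12)

ω_12^9 = cos(-18π/12) + i·sin(-18π/12) = 1i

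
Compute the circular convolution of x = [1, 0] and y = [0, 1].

(x ⊛ y)[n] = Σ(m=0 to 1) x[m] · y[(n-m) mod 2]

Computing each output sample:
(x ⊛ y)[0] = 0
(x ⊛ y)[1] = 1

x ⊛ y = [0, 1]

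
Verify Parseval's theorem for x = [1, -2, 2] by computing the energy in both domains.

Time domain:
Σ|x[n]|² = |1|² + |-2|² + |2|² = 9.0000

Frequency domain:
(1/3)Σ|X[k]|² = (1/3)(|1|² + |1.0000+3.4641i|² + |1.0000-3.4641i|²) = (1/3)·27.0000 = 9.0000

Both sides agree, confirming Parseval's theorem.

Σ|x[n]|² = (1/N)Σ|X[k]|² = 9.0000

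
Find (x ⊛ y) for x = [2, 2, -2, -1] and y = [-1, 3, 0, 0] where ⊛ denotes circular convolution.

(x ⊛ y)[n] = Σ(m=0 to 3) x[m] · y[(n-m) mod 4]

Computing each output sample:
(x ⊛ y)[0] = -5
(x ⊛ y)[1] = 4
(x ⊛ y)[2] = 8
(x ⊛ y)[3] = -5

x ⊛ y = [-5, 4, 8, -5]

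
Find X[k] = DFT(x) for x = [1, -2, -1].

X[k] = Σ(n=0 to 2) x[n] · ω_3^(nk)
where ω_3 = e^(-2πi/3)

Computing each X[k]:
X[0] = -2
X[1] = 2.5000+0.8660i
X[2] = 2.5000-0.8660i

X = [-2, 2.5000+0.8660i, 2.5000-0.8660i]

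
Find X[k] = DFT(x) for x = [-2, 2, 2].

X[k] = Σ(n=0 to 2) x[n] · ω_3^(nk)
where ω_3 = e^(-2πi/3)

Computing each X[k]:
X[0] = 2
X[1] = -4
X[2] = -4

X = [2, -4, -4]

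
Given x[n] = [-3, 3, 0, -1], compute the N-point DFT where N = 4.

X[k] = Σ(n=0 to 3) x[n] · ω_4^(nk)
where ω_4 = e^(-2πi/4)

Computing each X[k]:
X[0] = -1
X[1] = -3-4i
X[2] = -5
X[3] = -3+4i

X = [-1, -3-4i, -5, -3+4i]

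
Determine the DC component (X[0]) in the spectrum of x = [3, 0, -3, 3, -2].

X[0] = Σ(n=0 to 4) x[n] · ω_5^0 = Σ x[n]
= (3) + (0) + (-3) + (3) + (-2)

X[0] = 1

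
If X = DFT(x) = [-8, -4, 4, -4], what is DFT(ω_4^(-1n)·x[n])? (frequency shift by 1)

Modulation property: DFT(ω_4^(-1n)·x[n]) = X[(k-1) mod 4], so circularly shift X by 1 positions.

X[k-1] = [-4, -8, -4, 4]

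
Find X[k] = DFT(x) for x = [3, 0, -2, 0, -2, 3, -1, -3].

X[k] = Σ(n=0 to 7) x[n] · ω_8^(nk)
where ω_8 = e^(-2πi/8)

Computing each X[k]:
X[0] = -2
X[1] = 0.7574+1.0000i
X[2] = 4-6i
X[3] = 9.2426-1.0000i
X[4] = -2
X[5] = 9.2426+1.0000i
X[6] = 4+6i
X[7] = 0.7574-1.0000i

X = [-2, 0.7574+1.0000i, 4-6i, 9.2426-1.0000i, -2, 9.2426+1.0000i, 4+6i, 0.7574-1.0000i]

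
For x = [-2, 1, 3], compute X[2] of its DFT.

X[2] = Σ(n=0 to 2) x[n] · ω_3^(2n) where ω_3 = e^(-2πi/3)
= (-2)·ω_3^0 + (1)·ω_3^2 + (3)·ω_3^4

X[2] = -4.0000-1.7321i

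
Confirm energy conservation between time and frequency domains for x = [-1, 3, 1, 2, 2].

Time domain:
Σ|x[n]|² = |-1|² + |3|² + |1|² + |2|² + |2|² = 19.0000

Frequency domain:
(1/5)Σ|X[k]|² = (1/5)(|7|² + |-1.8820-0.3633i|² + |-4.1180-1.5388i|² + |-4.1180+1.5388i|² + |-1.8820+0.3633i|²) = (1/5)·95.0000 = 19.0000

Both sides agree, confirming Parseval's theorem.

Σ|x[n]|² = (1/N)Σ|X[k]|² = 19.0000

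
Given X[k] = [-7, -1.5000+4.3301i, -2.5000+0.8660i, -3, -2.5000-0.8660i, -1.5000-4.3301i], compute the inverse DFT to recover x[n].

x[n] = (1/6) Σ(k=0 to 5) X[k] · e^(2πikn/6)

Computing each x[n]:
x[0] = -3
x[1] = -2
x[2] = -2
x[3] = -1
x[4] = 0
x[5] = 1

x = [-3, -2, -2, -1, 0, 1]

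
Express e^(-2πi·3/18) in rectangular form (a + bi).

ω_18^3 = e^(-2πi·3/18)
= cos(-2π·3/18) + i·sin(-2π·3/18)
= cos(-6π/18) + i·sin(-6π/18)

ω_18^3 = cos(-6π/18) + i·sin(-6π/18) = 0.5000-0.8660i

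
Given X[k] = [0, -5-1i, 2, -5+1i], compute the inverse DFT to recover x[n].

x[n] = (1/4) Σ(k=0 to 3) X[k] · e^(2πikn/4)

Computing each x[n]:
x[0] = -2
x[1] = 0
x[2] = 3
x[3] = -1

x = [-2, 0, 3, -1]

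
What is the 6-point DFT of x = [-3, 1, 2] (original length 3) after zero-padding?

Original 3-point DFT: [0, -4.5000+0.8660i, -4.5000-0.8660i]
Zero-padded 6-point DFT provides frequency interpolation.

DFT_6([x, 0, ...]) = [0, -3.5000-2.5981i, -4.5000+0.8660i, -2, -4.5000-0.8660i, -3.5000+2.5981i]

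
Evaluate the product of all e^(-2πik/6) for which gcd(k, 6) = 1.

The primitive 6th roots of unity are ω_6^k for k coprime to 6: k ∈ {1, 5}
Their product equals the constant term of the cyclotomic polynomial Φ_6(x) up to sign.
For n ≥ 3, the product of all primitive nth roots of unity is 1. (For n=1 it is 1; for n=2 it is -1.)

1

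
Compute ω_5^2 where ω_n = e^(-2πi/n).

ω_5^2 = e^(-2πi·2/5)
= cos(-2π·2/5) + i·sin(-2π·2/5)
= cos(-4π/5) + i·sin(-4π/5)

ω_5^2 = cos(-4π/5) + i·sin(-4π/5) = -0.8090-0.5878i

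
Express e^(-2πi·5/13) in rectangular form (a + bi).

ω_13^5 = e^(-2πi·5/13)
= cos(-2π·5/13) + i·sin(-2π·5/13)
= cos(-10π/13) + i·sin(-10π/13)

ω_13^5 = cos(-10π/13) + i·sin(-10π/13) = -0.7485-0.6631i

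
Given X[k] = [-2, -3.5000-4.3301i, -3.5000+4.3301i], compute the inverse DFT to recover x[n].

x[n] = (1/3) Σ(k=0 to 2) X[k] · e^(2πikn/3)

Computing each x[n]:
x[0] = -3
x[1] = 3
x[2] = -2

x = [-3, 3, -2]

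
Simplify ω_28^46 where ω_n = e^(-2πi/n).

Since ω_28^28 = 1, powers reduce modulo 28.
46 mod 28 = 18
So ω_28^46 = ω_28^18 = e^(-2πi·18/28)

ω_28^46 = ω_28^18 = -0.6235+0.7818i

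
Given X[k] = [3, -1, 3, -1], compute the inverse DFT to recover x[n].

x[n] = (1/4) Σ(k=0 to 3) X[k] · e^(2πikn/4)

Computing each x[n]:
x[0] = 1
x[1] = 0
x[2] = 2
x[3] = 0

x = [1, 0, 2, 0]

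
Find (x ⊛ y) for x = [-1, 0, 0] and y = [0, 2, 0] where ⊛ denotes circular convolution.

(x ⊛ y)[n] = Σ(m=0 to 2) x[m] · y[(n-m) mod 3]

Computing each output sample:
(x ⊛ y)[0] = 0
(x ⊛ y)[1] = -2
(x ⊛ y)[2] = 0

x ⊛ y = [0, -2, 0]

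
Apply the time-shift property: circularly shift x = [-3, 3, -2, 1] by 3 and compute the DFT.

Time shift by 3: X_shifted[k] = ω_4^(3k) · X[k]
Shifted x = [3, -2, 1, -3]

DFT(x[n-3]) = [-1, 2-1i, 9, 2+1i]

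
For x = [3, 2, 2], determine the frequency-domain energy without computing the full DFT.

Parseval: Σ|x[n]|² = (1/N)Σ|X[k]|², so Σ|X[k]|² = N·Σ|x[n]|² = 3·17.0000

Σ|X[k]|² = N·Σ|x[n]|² = 3·17.0000 = 51.0000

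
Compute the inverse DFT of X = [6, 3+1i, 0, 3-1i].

x[n] = (1/4) Σ(k=0 to 3) X[k] · e^(2πikn/4)

Computing each x[n]:
x[0] = 3
x[1] = 1
x[2] = 0
x[3] = 2

x = [3, 1, 0, 2]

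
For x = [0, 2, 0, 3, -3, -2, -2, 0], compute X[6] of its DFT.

X[6] = Σ(n=0 to 7) x[n] · ω_8^(6n) where ω_8 = e^(-2πi/8)
= (0)·ω_8^0 + (2)·ω_8^6 + (0)·ω_8^12 + (3)·ω_8^18 + (-3)·ω_8^24 + (-2)·ω_8^30 + (-2)·ω_8^36 + (0)·ω_8^42

X[6] = -1-3i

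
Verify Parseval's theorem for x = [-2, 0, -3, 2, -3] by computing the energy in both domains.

Time domain:
Σ|x[n]|² = |-2|² + |0|² + |-3|² + |2|² + |-3|² = 26.0000

Frequency domain:
(1/5)Σ|X[k]|² = (1/5)(|-6|² + |-2.1180+0.0858i|² + |0.1180-6.5186i|² + |0.1180+6.5186i|² + |-2.1180-0.0858i|²) = (1/5)·130.0000 = 26.0000

Both sides agree, confirming Parseval's theorem.

Σ|x[n]|² = (1/N)Σ|X[k]|² = 26.0000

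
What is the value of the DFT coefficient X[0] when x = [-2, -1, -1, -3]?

X[0] = Σ(n=0 to 3) x[n] · ω_4^0 = Σ x[n]
= (-2) + (-1) + (-1) + (-3)

X[0] = -7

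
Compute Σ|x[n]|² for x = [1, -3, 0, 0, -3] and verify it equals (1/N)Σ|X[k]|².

Time domain:
Σ|x[n]|² = |1|² + |-3|² + |0|² + |0|² + |-3|² = 19.0000

Frequency domain:
(1/5)Σ|X[k]|² = (1/5)(|-5|² + |-0.8541|² + |5.8541|² + |5.8541|² + |-0.8541|²) = (1/5)·95.0000 = 19.0000

Both sides agree, confirming Parseval's theorem.

Σ|x[n]|² = (1/N)Σ|X[k]|² = 19.0000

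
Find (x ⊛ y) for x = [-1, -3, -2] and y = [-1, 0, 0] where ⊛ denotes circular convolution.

(x ⊛ y)[n] = Σ(m=0 to 2) x[m] · y[(n-m) mod 3]

Computing each output sample:
(x ⊛ y)[0] = 1
(x ⊛ y)[1] = 3
(x ⊛ y)[2] = 2

x ⊛ y = [1, 3, 2]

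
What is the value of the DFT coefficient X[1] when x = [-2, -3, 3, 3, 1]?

X[1] = Σ(n=0 to 4) x[n] · ω_5^(1n) where ω_5 = e^(-2πi/5)
= (-2)·ω_5^0 + (-3)·ω_5^1 + (3)·ω_5^2 + (3)·ω_5^3 + (1)·ω_5^4

X[1] = -7.4721+3.8042i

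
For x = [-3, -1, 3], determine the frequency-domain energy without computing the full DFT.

Parseval: Σ|x[n]|² = (1/N)Σ|X[k]|², so Σ|X[k]|² = N·Σ|x[n]|² = 3·19.0000

Σ|X[k]|² = N·Σ|x[n]|² = 3·19.0000 = 57.0000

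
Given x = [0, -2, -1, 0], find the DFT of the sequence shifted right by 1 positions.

Time shift by 1: X_shifted[k] = ω_4^(1k) · X[k]
Shifted x = [0, 0, -2, -1]

DFT(x[n-1]) = [-3, 2-1i, -1, 2+1i]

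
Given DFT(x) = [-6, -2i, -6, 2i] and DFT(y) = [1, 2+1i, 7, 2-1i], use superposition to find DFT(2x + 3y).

By linearity: DFT(2x + 3y) = 2·DFT(x) + 3·DFT(y)
= 2·[-6, -2i, -6, 2i] + 3·[1, 2+1i, 7, 2-1i]

Computing element-wise:
Z[0] = 2·(-6) + 3·(1) = -9
Z[1] = 2·(-2i) + 3·(2+1i) = 6-1i
Z[2] = 2·(-6) + 3·(7) = 9
Z[3] = 2·(2i) + 3·(2-1i) = 6+1i

DFT(2x + 3y) = 2·X + 3·Y = [-9, 6-1i, 9, 6+1i]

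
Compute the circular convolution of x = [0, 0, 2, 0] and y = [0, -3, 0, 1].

(x ⊛ y)[n] = Σ(m=0 to 3) x[m] · y[(n-m) mod 4]

Computing each output sample:
(x ⊛ y)[0] = 0
(x ⊛ y)[1] = 2
(x ⊛ y)[2] = 0
(x ⊛ y)[3] = -6

x ⊛ y = [0, 2, 0, -6]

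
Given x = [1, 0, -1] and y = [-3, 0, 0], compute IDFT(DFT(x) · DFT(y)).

(x ⊛ y)[n] = Σ(m=0 to 2) x[m] · y[(n-m) mod 3]

Computing each output sample:
(x ⊛ y)[0] = -3
(x ⊛ y)[1] = 0
(x ⊛ y)[2] = 3

x ⊛ y = [-3, 0, 3]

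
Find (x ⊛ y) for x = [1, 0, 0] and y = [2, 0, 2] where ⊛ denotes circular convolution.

(x ⊛ y)[n] = Σ(m=0 to 2) x[m] · y[(n-m) mod 3]

Computing each output sample:
(x ⊛ y)[0] = 2
(x ⊛ y)[1] = 0
(x ⊛ y)[2] = 2

x ⊛ y = [2, 0, 2]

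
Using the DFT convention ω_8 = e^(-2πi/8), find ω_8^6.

ω_8^6 = e^(-2πi·6/8)
= cos(-2π·6/8) + i·sin(-2π·6/8)
= cos(-12π/8) + i·sin(-12π/8)

ω_8^6 = cos(-12π/8) + i·sin(-12π/8) = 1i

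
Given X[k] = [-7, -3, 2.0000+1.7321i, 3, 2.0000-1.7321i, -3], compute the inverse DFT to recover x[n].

x[n] = (1/6) Σ(k=0 to 5) X[k] · e^(2πikn/6)

Computing each x[n]:
x[0] = -1
x[1] = -3
x[2] = 0
x[3] = 0
x[4] = -1
x[5] = -2

x = [-1, -3, 0, 0, -1, -2]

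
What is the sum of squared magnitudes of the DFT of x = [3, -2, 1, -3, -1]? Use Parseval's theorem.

Parseval: Σ|x[n]|² = (1/N)Σ|X[k]|², so Σ|X[k]|² = N·Σ|x[n]|² = 5·24.0000

Σ|X[k]|² = N·Σ|x[n]|² = 5·24.0000 = 120.0000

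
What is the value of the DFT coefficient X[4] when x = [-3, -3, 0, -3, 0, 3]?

X[4] = Σ(n=0 to 5) x[n] · ω_6^(4n) where ω_6 = e^(-2πi/6)
= (-3)·ω_6^0 + (-3)·ω_6^4 + (0)·ω_6^8 + (-3)·ω_6^12 + (0)·ω_6^16 + (3)·ω_6^20

X[4] = -6.0000-5.1962i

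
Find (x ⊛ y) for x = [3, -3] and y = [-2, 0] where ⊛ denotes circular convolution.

(x ⊛ y)[n] = Σ(m=0 to 1) x[m] · y[(n-m) mod 2]

Computing each output sample:
(x ⊛ y)[0] = -6
(x ⊛ y)[1] = 6

x ⊛ y = [-6, 6]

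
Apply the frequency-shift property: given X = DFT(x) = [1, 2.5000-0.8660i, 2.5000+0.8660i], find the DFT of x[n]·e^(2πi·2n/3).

Modulation property: DFT(ω_3^(-2n)·x[n]) = X[(k-2) mod 3], so circularly shift X by 2 positions.

X[k-2] = [2.5000-0.8660i, 2.5000+0.8660i, 1]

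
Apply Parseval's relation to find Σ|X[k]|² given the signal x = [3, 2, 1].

Parseval: Σ|x[n]|² = (1/N)Σ|X[k]|², so Σ|X[k]|² = N·Σ|x[n]|² = 3·14.0000

Σ|X[k]|² = N·Σ|x[n]|² = 3·14.0000 = 42.0000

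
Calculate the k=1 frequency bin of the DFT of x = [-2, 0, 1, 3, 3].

X[1] = Σ(n=0 to 4) x[n] · ω_5^(1n) where ω_5 = e^(-2πi/5)
= (-2)·ω_5^0 + (0)·ω_5^1 + (1)·ω_5^2 + (3)·ω_5^3 + (3)·ω_5^4

X[1] = -4.3090+4.0287i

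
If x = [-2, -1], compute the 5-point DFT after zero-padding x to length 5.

Original 2-point DFT: [-3, -1]
Zero-padded 5-point DFT provides frequency interpolation.

DFT_5([x, 0, ...]) = [-3, -2.3090+0.9511i, -1.1910+0.5878i, -1.1910-0.5878i, -2.3090-0.9511i]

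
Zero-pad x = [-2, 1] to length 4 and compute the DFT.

Original 2-point DFT: [-1, -3]
Zero-padded 4-point DFT provides frequency interpolation.

DFT_4([x, 0, ...]) = [-1, -2-1i, -3, -2+1i]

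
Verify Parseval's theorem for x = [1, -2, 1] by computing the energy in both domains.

Time domain:
Σ|x[n]|² = |1|² + |-2|² + |1|² = 6.0000

Frequency domain:
(1/3)Σ|X[k]|² = (1/3)(|0|² + |1.5000+2.5981i|² + |1.5000-2.5981i|²) = (1/3)·18.0000 = 6.0000

Both sides agree, confirming Parseval's theorem.

Σ|x[n]|² = (1/N)Σ|X[k]|² = 6.0000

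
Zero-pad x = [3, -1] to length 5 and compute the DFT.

Original 2-point DFT: [2, 4]
Zero-padded 5-point DFT provides frequency interpolation.

DFT_5([x, 0, ...]) = [2, 2.6910+0.9511i, 3.8090+0.5878i, 3.8090-0.5878i, 2.6910-0.9511i]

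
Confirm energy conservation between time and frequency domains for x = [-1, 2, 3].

Time domain:
Σ|x[n]|² = |-1|² + |2|² + |3|² = 14.0000

Frequency domain:
(1/3)Σ|X[k]|² = (1/3)(|4|² + |-3.5000+0.8660i|² + |-3.5000-0.8660i|²) = (1/3)·42.0000 = 14.0000

Both sides agree, confirming Parseval's theorem.

Σ|x[n]|² = (1/N)Σ|X[k]|² = 14.0000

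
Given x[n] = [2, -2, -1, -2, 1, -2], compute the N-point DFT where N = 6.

X[k] = Σ(n=0 to 5) x[n] · ω_6^(nk)
where ω_6 = e^(-2πi/6)

Computing each X[k]:
X[0] = -4
X[1] = 2.0000+1.7321i
X[2] = 2.0000-1.7321i
X[3] = 8
X[4] = 2.0000+1.7321i
X[5] = 2.0000-1.7321i

X = [-4, 2.0000+1.7321i, 2.0000-1.7321i, 8, 2.0000+1.7321i, 2.0000-1.7321i]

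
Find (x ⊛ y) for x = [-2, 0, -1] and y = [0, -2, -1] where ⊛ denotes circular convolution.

(x ⊛ y)[n] = Σ(m=0 to 2) x[m] · y[(n-m) mod 3]

Computing each output sample:
(x ⊛ y)[0] = 2
(x ⊛ y)[1] = 5
(x ⊛ y)[2] = 2

x ⊛ y = [2, 5, 2]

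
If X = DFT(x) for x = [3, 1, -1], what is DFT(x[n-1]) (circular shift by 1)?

Time shift by 1: X_shifted[k] = ω_3^(1k) · X[k]
Shifted x = [-1, 3, 1]

DFT(x[n-1]) = [3, -3.0000-1.7321i, -3.0000+1.7321i]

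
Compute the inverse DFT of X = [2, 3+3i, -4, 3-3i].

x[n] = (1/4) Σ(k=0 to 3) X[k] · e^(2πikn/4)

Computing each x[n]:
x[0] = 1
x[1] = 0
x[2] = -2
x[3] = 3

x = [1, 0, -2, 3]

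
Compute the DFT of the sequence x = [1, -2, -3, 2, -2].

X[k] = Σ(n=0 to 4) x[n] · ω_5^(nk)
where ω_5 = e^(-2πi/5)

Computing each X[k]:
X[0] = -4
X[1] = 0.5729+2.9389i
X[2] = 3.9271-4.7553i
X[3] = 3.9271+4.7553i
X[4] = 0.5729-2.9389i

X = [-4, 0.5729+2.9389i, 3.9271-4.7553i, 3.9271+4.7553i, 0.5729-2.9389i]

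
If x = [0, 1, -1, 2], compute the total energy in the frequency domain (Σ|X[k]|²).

Parseval: Σ|x[n]|² = (1/N)Σ|X[k]|², so Σ|X[k]|² = N·Σ|x[n]|² = 4·6.0000

Σ|X[k]|² = N·Σ|x[n]|² = 4·6.0000 = 24.0000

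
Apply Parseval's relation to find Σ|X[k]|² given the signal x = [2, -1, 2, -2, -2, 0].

Parseval: Σ|x[n]|² = (1/N)Σ|X[k]|², so Σ|X[k]|² = N·Σ|x[n]|² = 6·17.0000

Σ|X[k]|² = N·Σ|x[n]|² = 6·17.0000 = 102.0000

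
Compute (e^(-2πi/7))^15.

Since ω_7^7 = 1, powers reduce modulo 7.
15 mod 7 = 1
So ω_7^15 = ω_7^1 = e^(-2πi·1/7)

ω_7^15 = ω_7^1 = 0.6235-0.7818i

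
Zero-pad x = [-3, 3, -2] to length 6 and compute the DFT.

Original 3-point DFT: [-2, -3.5000-4.3301i, -3.5000+4.3301i]
Zero-padded 6-point DFT provides frequency interpolation.

DFT_6([x, 0, ...]) = [-2, -0.5000-0.8660i, -3.5000-4.3301i, -8, -3.5000+4.3301i, -0.5000+0.8660i]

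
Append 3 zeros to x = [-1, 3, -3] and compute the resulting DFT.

Original 3-point DFT: [-1, -1.0000-5.1962i, -1.0000+5.1962i]
Zero-padded 6-point DFT provides frequency interpolation.

DFT_6([x, 0, ...]) = [-1, 2, -1.0000-5.1962i, -7, -1.0000+5.1962i, 2]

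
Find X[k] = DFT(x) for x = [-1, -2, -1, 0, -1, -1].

X[k] = Σ(n=0 to 5) x[n] · ω_6^(nk)
where ω_6 = e^(-2πi/6)

Computing each X[k]:
X[0] = -6
X[1] = -1.5000+0.8660i
X[2] = 1.5000+0.8660i
X[3] = 0
X[4] = 1.5000-0.8660i
X[5] = -1.5000-0.8660i

X = [-6, -1.5000+0.8660i, 1.5000+0.8660i, 0, 1.5000-0.8660i, -1.5000-0.8660i]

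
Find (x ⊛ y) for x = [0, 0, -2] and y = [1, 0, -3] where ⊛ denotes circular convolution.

(x ⊛ y)[n] = Σ(m=0 to 2) x[m] · y[(n-m) mod 3]

Computing each output sample:
(x ⊛ y)[0] = 0
(x ⊛ y)[1] = 6
(x ⊛ y)[2] = -2

x ⊛ y = [0, 6, -2]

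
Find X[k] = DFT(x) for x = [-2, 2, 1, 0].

X[k] = Σ(n=0 to 3) x[n] · ω_4^(nk)
where ω_4 = e^(-2πi/4)

Computing each X[k]:
X[0] = 1
X[1] = -3-2i
X[2] = -3
X[3] = -3+2i

X = [1, -3-2i, -3, -3+2i]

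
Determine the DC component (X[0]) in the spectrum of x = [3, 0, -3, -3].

X[0] = Σ(n=0 to 3) x[n] · ω_4^0 = Σ x[n]
= (3) + (0) + (-3) + (-3)

X[0] = -3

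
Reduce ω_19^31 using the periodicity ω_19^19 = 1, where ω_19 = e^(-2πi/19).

Since ω_19^19 = 1, powers reduce modulo 19.
31 mod 19 = 12
So ω_19^31 = ω_19^12 = e^(-2πi·12/19)

ω_19^31 = ω_19^12 = -0.6773+0.7357i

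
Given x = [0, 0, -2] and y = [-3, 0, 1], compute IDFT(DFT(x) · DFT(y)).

(x ⊛ y)[n] = Σ(m=0 to 2) x[m] · y[(n-m) mod 3]

Computing each output sample:
(x ⊛ y)[0] = 0
(x ⊛ y)[1] = -2
(x ⊛ y)[2] = 6

x ⊛ y = [0, -2, 6]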